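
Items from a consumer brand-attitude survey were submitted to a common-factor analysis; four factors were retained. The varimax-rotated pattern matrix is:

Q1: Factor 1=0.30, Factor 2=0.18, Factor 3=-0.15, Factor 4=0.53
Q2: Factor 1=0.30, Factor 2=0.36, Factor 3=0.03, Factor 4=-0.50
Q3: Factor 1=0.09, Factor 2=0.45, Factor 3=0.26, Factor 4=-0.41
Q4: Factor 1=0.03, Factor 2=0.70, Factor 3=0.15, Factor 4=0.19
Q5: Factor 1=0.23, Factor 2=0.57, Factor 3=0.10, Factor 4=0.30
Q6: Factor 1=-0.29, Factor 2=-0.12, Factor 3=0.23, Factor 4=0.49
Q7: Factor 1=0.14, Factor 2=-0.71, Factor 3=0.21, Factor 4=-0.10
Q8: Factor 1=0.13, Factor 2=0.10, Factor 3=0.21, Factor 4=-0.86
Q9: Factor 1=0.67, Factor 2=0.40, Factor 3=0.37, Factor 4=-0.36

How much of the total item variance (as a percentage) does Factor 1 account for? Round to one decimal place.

SS loadings for Factor 1 = 0.30² + 0.30² + 0.09² + 0.03² + 0.23² + (-0.29)² + 0.14² + 0.13² + 0.67² = 0.8114
With 9 standardized items, total variance = 9. Proportion = 0.8114/9 = 0.0902 → 9.02%.

9.0%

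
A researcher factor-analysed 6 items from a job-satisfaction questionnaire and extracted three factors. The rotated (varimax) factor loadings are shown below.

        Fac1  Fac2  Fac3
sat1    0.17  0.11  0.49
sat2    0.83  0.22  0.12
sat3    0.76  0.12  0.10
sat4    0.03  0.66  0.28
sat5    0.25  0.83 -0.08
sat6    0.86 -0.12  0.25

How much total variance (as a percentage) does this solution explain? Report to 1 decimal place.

SS loadings by factor: 2.0984, 1.2138, 0.4118; total = 3.7240.
Total variance with 6 standardized items is 6, so the solution explains 3.7240/6 = 0.6207 = 62.07%.

62.1%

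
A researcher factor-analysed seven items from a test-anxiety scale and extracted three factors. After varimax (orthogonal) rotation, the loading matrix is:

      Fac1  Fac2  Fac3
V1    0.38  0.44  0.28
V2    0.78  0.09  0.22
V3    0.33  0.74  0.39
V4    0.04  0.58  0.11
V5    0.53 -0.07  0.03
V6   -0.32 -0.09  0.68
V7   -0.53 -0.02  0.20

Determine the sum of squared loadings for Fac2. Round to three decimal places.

1.099

SS loadings for Fac2 = 0.44² + 0.09² + 0.74² + 0.58² + (-0.07)² + (-0.09)² + (-0.02)² = 0.1936 + 0.0081 + 0.5476 + 0.3364 + 0.0049 + 0.0081 + 0.0004 = 1.0991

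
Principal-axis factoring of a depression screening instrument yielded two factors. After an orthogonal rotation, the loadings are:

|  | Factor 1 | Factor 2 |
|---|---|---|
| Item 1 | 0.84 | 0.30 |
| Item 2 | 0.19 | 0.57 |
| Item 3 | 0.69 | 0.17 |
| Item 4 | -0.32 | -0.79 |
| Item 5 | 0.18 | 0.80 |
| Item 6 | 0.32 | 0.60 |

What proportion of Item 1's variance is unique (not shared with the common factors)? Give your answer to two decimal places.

0.20

h² = 0.84² + 0.30² = 0.7056 + 0.0900 = 0.7956
Uniqueness u² = 1 − h² = 1 − 0.7956 = 0.2044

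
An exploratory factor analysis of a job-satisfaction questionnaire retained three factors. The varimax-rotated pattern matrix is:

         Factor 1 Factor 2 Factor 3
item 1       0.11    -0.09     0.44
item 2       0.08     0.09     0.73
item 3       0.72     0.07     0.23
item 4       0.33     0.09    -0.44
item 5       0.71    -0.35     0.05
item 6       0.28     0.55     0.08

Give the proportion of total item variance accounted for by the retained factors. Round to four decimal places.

0.4441

Communalities: 0.2138, 0.5474, 0.5762, 0.3106, 0.6291, 0.3873; Σh² = 2.6644.
Total variance with 6 standardized items is 6, so the solution explains 2.6644/6 = 0.4441.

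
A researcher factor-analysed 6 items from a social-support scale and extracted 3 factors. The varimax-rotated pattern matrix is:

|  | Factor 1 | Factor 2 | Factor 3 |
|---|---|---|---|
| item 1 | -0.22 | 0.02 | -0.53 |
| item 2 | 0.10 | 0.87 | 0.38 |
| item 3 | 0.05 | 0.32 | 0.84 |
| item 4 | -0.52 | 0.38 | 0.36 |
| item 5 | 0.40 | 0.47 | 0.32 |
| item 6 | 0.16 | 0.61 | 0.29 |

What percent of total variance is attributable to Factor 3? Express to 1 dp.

24.1%

SS loadings for Factor 3 = (-0.53)² + 0.38² + 0.84² + 0.36² + 0.32² + 0.29² = 1.4470
With 6 standardized items, total variance = 6. Proportion = 1.4470/6 = 0.2412 → 24.12%.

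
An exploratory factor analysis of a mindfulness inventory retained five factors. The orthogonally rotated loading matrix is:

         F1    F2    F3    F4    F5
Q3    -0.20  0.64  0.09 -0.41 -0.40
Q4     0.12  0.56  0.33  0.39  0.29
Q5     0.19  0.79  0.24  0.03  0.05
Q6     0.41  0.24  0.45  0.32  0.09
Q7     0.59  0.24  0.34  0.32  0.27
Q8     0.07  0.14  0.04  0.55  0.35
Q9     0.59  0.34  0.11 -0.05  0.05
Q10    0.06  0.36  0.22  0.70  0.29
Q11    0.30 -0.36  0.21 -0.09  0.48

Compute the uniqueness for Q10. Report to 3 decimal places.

0.244

h² = 0.06² + 0.36² + 0.22² + 0.70² + 0.29² = 0.0036 + 0.1296 + 0.0484 + 0.4900 + 0.0841 = 0.7557
Uniqueness u² = 1 − h² = 1 − 0.7557 = 0.2443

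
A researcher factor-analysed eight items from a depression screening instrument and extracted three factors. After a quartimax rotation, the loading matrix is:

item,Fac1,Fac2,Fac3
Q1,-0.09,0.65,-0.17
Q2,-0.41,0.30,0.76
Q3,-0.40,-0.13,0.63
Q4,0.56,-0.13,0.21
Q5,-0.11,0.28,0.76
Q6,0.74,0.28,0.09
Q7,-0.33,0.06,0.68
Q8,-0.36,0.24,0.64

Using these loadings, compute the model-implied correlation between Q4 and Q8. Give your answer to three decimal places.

r̂ = Σ λ_i·λ_j across factors = (0.56)(-0.36) + (-0.13)(0.24) + (0.21)(0.64)
  = -0.2016 -0.0312 +0.1344 = -0.0984

-0.098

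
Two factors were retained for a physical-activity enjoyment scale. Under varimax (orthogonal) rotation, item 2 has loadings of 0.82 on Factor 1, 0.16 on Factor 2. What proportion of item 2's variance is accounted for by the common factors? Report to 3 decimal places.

h² = 0.82² + 0.16² = 0.6724 + 0.0256 = 0.6980

0.698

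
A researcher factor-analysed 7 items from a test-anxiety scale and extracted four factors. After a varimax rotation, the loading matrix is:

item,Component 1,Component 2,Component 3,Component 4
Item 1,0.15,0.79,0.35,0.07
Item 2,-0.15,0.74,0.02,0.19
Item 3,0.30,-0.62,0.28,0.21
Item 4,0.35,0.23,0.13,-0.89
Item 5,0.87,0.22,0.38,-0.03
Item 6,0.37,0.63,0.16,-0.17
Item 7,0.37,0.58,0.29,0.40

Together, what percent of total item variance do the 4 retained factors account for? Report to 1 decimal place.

74.5%

SS loadings by factor: 1.2882, 2.3907, 0.4723, 1.0670; total = 5.2182.
Total variance with 7 standardized items is 7, so the solution explains 5.2182/7 = 0.7455 = 74.55%.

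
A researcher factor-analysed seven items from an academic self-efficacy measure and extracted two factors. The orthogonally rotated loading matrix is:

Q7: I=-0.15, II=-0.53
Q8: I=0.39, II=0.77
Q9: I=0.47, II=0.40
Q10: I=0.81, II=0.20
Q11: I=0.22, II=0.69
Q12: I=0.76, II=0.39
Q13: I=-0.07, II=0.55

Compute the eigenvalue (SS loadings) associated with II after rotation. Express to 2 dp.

2.00

SS loadings for II = (-0.53)² + 0.77² + 0.40² + 0.20² + 0.69² + 0.39² + 0.55² = 0.2809 + 0.5929 + 0.1600 + 0.0400 + 0.4761 + 0.1521 + 0.3025 = 2.0045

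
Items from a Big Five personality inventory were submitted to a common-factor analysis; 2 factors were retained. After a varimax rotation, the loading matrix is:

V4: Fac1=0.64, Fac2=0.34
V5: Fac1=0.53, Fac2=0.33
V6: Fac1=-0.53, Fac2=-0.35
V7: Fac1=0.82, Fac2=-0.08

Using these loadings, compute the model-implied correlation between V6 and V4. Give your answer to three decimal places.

-0.458

r̂ = Σ λ_i·λ_j across factors = (-0.53)(0.64) + (-0.35)(0.34)
  = -0.3392 -0.1190 = -0.4582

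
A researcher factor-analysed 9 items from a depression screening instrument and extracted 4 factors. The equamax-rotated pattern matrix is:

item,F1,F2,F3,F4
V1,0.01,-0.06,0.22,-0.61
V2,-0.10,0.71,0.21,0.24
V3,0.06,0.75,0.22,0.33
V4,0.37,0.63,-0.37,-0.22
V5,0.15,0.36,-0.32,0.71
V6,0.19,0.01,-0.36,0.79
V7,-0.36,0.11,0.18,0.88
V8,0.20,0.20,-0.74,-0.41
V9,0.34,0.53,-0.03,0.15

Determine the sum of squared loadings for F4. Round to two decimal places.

2.68

SS loadings for F4 = (-0.61)² + 0.24² + 0.33² + (-0.22)² + 0.71² + 0.79² + 0.88² + (-0.41)² + 0.15² = 0.3721 + 0.0576 + 0.1089 + 0.0484 + 0.5041 + 0.6241 + 0.7744 + 0.1681 + 0.0225 = 2.6802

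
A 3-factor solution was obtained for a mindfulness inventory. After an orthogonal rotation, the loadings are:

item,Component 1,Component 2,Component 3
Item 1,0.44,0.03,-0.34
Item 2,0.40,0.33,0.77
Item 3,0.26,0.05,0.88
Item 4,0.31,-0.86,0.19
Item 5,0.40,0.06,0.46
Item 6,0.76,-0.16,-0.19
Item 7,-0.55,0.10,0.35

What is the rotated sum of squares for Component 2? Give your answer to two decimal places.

SS loadings for Component 2 = 0.03² + 0.33² + 0.05² + (-0.86)² + 0.06² + (-0.16)² + 0.10² = 0.0009 + 0.1089 + 0.0025 + 0.7396 + 0.0036 + 0.0256 + 0.0100 = 0.8911

0.89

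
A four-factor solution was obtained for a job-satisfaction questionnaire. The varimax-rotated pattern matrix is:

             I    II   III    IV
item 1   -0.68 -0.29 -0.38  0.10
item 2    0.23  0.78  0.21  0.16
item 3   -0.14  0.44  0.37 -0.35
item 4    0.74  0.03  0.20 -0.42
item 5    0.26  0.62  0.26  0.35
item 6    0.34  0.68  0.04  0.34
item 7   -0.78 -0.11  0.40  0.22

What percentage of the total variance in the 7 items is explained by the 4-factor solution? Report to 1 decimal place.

SS loadings by factor: 1.8741, 1.7459, 0.5946, 0.6210; total = 4.8356.
Total variance with 7 standardized items is 7, so the solution explains 4.8356/7 = 0.6908 = 69.08%.

69.1%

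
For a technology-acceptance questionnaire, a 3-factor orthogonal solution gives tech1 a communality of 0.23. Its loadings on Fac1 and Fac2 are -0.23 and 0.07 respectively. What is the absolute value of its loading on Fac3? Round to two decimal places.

Under orthogonal rotation h² = Σλ², so λ_Fac3² = h² − (0.0578) = 0.23 − 0.0578 = 0.1722.
|λ| = √0.1722 = 0.4150.

0.41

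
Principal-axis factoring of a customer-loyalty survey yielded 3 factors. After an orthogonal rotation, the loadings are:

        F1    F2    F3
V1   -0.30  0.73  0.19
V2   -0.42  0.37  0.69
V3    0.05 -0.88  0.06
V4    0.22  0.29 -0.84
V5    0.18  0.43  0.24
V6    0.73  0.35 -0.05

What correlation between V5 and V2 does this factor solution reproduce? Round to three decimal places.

0.249

r̂ = Σ λ_i·λ_j across factors = (0.18)(-0.42) + (0.43)(0.37) + (0.24)(0.69)
  = -0.0756 +0.1591 +0.1656 = 0.2491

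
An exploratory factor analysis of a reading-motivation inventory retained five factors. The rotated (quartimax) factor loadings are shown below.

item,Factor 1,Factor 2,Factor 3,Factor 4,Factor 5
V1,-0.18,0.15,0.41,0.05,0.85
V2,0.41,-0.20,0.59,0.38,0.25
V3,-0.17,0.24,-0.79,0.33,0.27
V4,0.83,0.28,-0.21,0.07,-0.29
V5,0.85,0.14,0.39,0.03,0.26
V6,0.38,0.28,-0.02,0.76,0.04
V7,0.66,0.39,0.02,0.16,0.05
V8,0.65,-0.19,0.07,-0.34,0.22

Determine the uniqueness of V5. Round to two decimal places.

h² = 0.85² + 0.14² + 0.39² + 0.03² + 0.26² = 0.7225 + 0.0196 + 0.1521 + 0.0009 + 0.0676 = 0.9627
Uniqueness u² = 1 − h² = 1 − 0.9627 = 0.0373

0.04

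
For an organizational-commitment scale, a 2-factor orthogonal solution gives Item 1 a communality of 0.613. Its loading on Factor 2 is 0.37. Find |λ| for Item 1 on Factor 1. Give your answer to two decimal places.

Under orthogonal rotation h² = Σλ², so λ_Factor 1² = h² − (0.1369) = 0.613 − 0.1369 = 0.4761.
|λ| = √0.4761 = 0.6900.

0.69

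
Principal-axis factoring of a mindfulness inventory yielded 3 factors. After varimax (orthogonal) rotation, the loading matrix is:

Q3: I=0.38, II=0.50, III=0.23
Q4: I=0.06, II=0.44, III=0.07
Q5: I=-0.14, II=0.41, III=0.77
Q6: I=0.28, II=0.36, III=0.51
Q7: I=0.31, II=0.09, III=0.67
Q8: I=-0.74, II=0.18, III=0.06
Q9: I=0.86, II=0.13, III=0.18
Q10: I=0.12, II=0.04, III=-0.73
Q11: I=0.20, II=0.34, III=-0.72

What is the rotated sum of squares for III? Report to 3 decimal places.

2.447

SS loadings for III = 0.23² + 0.07² + 0.77² + 0.51² + 0.67² + 0.06² + 0.18² + (-0.73)² + (-0.72)² = 0.0529 + 0.0049 + 0.5929 + 0.2601 + 0.4489 + 0.0036 + 0.0324 + 0.5329 + 0.5184 = 2.4470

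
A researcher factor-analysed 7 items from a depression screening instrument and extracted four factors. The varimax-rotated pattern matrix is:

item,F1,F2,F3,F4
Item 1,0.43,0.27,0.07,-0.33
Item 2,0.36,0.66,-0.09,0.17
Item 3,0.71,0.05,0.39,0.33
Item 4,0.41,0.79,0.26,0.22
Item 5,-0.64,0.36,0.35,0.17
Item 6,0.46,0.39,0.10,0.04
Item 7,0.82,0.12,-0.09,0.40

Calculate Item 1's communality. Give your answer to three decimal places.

h² = 0.43² + 0.27² + 0.07² + (-0.33)² = 0.1849 + 0.0729 + 0.0049 + 0.1089 = 0.3716

0.372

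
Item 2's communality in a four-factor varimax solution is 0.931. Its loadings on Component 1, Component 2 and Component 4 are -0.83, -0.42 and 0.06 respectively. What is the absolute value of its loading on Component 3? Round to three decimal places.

0.249

Under orthogonal rotation h² = Σλ², so λ_Component 3² = h² − (0.8689) = 0.931 − 0.8689 = 0.0621.
|λ| = √0.0621 = 0.2492.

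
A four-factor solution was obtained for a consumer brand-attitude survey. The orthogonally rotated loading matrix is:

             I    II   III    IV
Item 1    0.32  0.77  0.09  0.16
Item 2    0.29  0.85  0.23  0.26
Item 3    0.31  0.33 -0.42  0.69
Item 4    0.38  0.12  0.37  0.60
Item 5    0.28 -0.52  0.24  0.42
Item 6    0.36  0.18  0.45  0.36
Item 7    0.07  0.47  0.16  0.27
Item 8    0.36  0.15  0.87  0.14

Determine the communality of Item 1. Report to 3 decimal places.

0.729

h² = 0.32² + 0.77² + 0.09² + 0.16² = 0.1024 + 0.5929 + 0.0081 + 0.0256 = 0.7290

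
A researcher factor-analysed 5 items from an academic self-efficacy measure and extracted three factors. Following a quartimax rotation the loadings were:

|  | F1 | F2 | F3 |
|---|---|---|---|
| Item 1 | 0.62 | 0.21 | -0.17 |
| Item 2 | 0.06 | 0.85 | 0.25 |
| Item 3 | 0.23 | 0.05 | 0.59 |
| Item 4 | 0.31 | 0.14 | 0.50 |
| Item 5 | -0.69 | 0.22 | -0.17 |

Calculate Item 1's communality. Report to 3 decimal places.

0.457

h² = 0.62² + 0.21² + (-0.17)² = 0.3844 + 0.0441 + 0.0289 = 0.4574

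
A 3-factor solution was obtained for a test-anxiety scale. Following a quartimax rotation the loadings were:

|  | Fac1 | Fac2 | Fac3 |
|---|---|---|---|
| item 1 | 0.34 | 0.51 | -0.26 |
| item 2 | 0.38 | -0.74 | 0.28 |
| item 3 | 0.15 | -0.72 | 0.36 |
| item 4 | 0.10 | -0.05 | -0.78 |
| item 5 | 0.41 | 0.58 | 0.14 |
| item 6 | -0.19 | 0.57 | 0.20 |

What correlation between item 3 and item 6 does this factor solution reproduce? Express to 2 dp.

r̂ = Σ λ_i·λ_j across factors = (0.15)(-0.19) + (-0.72)(0.57) + (0.36)(0.20)
  = -0.0285 -0.4104 +0.0720 = -0.3669

-0.37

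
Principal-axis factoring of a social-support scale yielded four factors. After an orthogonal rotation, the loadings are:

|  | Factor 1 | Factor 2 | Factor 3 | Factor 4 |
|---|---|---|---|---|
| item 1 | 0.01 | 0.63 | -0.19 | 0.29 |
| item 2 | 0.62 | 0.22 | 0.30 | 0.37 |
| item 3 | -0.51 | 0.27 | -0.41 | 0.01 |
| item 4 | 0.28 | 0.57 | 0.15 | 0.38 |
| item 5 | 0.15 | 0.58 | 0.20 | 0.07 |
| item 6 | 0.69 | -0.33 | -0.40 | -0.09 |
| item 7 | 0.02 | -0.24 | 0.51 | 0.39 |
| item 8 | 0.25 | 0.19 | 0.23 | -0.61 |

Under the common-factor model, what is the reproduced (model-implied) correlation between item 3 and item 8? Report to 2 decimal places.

-0.18

r̂ = Σ λ_i·λ_j across factors = (-0.51)(0.25) + (0.27)(0.19) + (-0.41)(0.23) + (0.01)(-0.61)
  = -0.1275 +0.0513 -0.0943 -0.0061 = -0.1766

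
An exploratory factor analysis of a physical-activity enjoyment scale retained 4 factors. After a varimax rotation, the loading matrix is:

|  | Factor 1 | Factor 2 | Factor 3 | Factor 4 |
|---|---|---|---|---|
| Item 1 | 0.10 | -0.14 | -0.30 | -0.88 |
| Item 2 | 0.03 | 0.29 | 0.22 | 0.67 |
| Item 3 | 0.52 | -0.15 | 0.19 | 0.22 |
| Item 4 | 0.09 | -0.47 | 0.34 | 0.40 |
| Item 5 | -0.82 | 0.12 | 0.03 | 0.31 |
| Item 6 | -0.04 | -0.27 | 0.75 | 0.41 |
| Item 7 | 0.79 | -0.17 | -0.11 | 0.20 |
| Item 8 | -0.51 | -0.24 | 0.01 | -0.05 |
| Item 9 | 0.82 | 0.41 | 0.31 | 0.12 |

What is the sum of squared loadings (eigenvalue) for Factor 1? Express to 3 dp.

SS loadings for Factor 1 = 0.10² + 0.03² + 0.52² + 0.09² + (-0.82)² + (-0.04)² + 0.79² + (-0.51)² + 0.82² = 0.0100 + 0.0009 + 0.2704 + 0.0081 + 0.6724 + 0.0016 + 0.6241 + 0.2601 + 0.6724 = 2.5200

2.520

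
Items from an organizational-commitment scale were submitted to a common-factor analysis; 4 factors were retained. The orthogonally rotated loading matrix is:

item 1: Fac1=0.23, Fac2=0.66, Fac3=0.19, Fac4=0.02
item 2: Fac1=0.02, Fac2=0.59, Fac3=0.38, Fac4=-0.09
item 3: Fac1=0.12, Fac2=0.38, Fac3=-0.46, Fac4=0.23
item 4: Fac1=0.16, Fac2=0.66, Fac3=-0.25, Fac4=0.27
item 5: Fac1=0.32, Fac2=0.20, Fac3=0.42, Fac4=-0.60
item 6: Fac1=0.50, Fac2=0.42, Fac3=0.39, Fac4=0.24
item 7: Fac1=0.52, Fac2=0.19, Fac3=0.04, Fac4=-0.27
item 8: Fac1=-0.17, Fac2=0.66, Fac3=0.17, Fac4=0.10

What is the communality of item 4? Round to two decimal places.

0.60

h² = 0.16² + 0.66² + (-0.25)² + 0.27² = 0.0256 + 0.4356 + 0.0625 + 0.0729 = 0.5966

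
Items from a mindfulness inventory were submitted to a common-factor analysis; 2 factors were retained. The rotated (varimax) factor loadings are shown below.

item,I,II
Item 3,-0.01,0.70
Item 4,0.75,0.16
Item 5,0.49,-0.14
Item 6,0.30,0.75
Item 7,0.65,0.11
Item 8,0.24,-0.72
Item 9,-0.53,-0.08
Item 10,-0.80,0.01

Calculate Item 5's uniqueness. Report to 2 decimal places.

h² = 0.49² + (-0.14)² = 0.2401 + 0.0196 = 0.2597
Uniqueness u² = 1 − h² = 1 − 0.2597 = 0.7403

0.74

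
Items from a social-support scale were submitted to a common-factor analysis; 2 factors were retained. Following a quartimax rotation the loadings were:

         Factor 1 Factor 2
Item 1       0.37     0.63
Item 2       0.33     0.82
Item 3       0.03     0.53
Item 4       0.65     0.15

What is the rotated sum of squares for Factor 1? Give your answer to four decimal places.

SS loadings for Factor 1 = 0.37² + 0.33² + 0.03² + 0.65² = 0.1369 + 0.1089 + 0.0009 + 0.4225 = 0.6692

0.6692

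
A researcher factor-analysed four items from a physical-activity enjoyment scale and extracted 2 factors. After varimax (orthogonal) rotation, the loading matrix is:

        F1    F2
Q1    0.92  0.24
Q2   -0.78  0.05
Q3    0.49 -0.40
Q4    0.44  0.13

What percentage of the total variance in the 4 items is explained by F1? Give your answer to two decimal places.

47.21%

SS loadings for F1 = 0.92² + (-0.78)² + 0.49² + 0.44² = 1.8885
With 4 standardized items, total variance = 4. Proportion = 1.8885/4 = 0.4721 → 47.21%.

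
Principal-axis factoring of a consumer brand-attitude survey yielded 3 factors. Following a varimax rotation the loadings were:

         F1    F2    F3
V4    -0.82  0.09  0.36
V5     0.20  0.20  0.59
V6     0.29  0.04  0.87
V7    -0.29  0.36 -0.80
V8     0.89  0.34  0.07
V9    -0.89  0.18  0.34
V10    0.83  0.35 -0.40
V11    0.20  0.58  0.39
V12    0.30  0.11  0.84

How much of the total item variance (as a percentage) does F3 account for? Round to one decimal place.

SS loadings for F3 = 0.36² + 0.59² + 0.87² + (-0.80)² + 0.07² + 0.34² + (-0.40)² + 0.39² + 0.84² = 3.0128
With 9 standardized items, total variance = 9. Proportion = 3.0128/9 = 0.3348 → 33.48%.

33.5%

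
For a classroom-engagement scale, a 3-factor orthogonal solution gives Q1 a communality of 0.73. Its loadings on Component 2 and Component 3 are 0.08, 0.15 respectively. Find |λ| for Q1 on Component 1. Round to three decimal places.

0.837

Under orthogonal rotation h² = Σλ², so λ_Component 1² = h² − (0.0289) = 0.73 − 0.0289 = 0.7011.
|λ| = √0.7011 = 0.8373.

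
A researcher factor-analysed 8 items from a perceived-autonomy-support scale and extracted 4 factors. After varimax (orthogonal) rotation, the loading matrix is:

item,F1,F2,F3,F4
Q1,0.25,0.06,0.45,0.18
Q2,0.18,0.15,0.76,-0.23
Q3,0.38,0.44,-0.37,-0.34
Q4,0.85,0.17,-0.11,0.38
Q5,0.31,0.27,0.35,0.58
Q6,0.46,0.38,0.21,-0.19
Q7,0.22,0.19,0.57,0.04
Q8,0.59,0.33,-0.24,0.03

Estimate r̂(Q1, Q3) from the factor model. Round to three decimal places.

-0.106

r̂ = Σ λ_i·λ_j across factors = (0.25)(0.38) + (0.06)(0.44) + (0.45)(-0.37) + (0.18)(-0.34)
  = +0.0950 +0.0264 -0.1665 -0.0612 = -0.1063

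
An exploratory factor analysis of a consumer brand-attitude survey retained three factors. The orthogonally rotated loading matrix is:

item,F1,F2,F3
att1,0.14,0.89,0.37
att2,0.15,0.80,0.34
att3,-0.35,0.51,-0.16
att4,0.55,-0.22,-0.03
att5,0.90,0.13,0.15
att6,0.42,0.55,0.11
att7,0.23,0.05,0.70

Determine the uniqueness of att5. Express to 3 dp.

0.151

h² = 0.90² + 0.13² + 0.15² = 0.8100 + 0.0169 + 0.0225 = 0.8494
Uniqueness u² = 1 − h² = 1 − 0.8494 = 0.1506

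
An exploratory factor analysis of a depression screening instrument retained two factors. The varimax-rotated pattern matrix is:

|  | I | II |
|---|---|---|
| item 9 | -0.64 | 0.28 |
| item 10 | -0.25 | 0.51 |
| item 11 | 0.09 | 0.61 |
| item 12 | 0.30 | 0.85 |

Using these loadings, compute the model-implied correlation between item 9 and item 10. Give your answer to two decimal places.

0.30

r̂ = Σ λ_i·λ_j across factors = (-0.64)(-0.25) + (0.28)(0.51)
  = +0.1600 +0.1428 = 0.3028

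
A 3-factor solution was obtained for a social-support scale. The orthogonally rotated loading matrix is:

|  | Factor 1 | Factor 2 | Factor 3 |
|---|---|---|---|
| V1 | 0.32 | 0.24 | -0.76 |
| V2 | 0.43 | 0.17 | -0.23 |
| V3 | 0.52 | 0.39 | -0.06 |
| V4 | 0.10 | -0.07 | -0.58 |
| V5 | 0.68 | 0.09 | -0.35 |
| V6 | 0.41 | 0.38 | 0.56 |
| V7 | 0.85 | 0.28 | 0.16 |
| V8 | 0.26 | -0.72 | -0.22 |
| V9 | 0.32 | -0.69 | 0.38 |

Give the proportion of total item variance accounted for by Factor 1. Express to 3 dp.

SS loadings for Factor 1 = 0.32² + 0.43² + 0.52² + 0.10² + 0.68² + 0.41² + 0.85² + 0.26² + 0.32² = 2.0907
Proportion of variance = 2.0907 / 9 = 0.2323.

0.232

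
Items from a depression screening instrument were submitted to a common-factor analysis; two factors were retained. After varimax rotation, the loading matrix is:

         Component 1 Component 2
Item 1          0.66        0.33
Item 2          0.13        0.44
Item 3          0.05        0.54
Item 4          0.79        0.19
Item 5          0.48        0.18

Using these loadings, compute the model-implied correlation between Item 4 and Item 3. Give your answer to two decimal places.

r̂ = Σ λ_i·λ_j across factors = (0.79)(0.05) + (0.19)(0.54)
  = +0.0395 +0.1026 = 0.1421

0.14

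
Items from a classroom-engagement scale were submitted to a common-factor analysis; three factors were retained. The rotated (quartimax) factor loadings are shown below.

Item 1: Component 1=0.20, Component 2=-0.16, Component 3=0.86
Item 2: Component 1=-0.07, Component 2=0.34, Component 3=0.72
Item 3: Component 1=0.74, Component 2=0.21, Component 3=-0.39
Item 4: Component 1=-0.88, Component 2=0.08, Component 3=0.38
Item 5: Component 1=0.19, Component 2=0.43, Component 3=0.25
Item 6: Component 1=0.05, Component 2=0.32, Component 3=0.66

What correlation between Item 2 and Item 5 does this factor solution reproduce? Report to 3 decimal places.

0.313

r̂ = Σ λ_i·λ_j across factors = (-0.07)(0.19) + (0.34)(0.43) + (0.72)(0.25)
  = -0.0133 +0.1462 +0.1800 = 0.3129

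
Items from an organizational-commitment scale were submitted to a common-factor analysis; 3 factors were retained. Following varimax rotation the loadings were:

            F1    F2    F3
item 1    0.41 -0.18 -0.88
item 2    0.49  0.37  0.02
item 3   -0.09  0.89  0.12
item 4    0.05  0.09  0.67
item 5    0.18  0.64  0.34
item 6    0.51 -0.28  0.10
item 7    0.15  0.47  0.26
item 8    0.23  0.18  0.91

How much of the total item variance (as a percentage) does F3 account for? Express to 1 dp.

28.2%

SS loadings for F3 = (-0.88)² + 0.02² + 0.12² + 0.67² + 0.34² + 0.10² + 0.26² + 0.91² = 2.2594
With 8 standardized items, total variance = 8. Proportion = 2.2594/8 = 0.2824 → 28.24%.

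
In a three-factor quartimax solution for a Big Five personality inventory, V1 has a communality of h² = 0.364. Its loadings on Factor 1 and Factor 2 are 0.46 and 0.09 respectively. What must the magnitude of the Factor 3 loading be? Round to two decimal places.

0.38

Under orthogonal rotation h² = Σλ², so λ_Factor 3² = h² − (0.2197) = 0.364 − 0.2197 = 0.1443.
|λ| = √0.1443 = 0.3799.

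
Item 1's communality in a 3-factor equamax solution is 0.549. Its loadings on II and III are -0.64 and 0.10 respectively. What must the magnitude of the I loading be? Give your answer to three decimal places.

Under orthogonal rotation h² = Σλ², so λ_I² = h² − (0.4196) = 0.549 − 0.4196 = 0.1294.
|λ| = √0.1294 = 0.3597.

0.360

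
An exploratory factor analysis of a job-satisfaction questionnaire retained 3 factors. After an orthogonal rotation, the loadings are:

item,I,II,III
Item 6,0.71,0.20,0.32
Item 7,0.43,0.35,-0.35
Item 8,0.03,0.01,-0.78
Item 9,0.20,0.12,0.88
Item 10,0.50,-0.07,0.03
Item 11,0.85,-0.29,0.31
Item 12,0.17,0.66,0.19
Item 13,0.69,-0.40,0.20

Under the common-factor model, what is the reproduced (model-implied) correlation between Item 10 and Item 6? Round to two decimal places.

r̂ = Σ λ_i·λ_j across factors = (0.50)(0.71) + (-0.07)(0.20) + (0.03)(0.32)
  = +0.3550 -0.0140 +0.0096 = 0.3506

0.35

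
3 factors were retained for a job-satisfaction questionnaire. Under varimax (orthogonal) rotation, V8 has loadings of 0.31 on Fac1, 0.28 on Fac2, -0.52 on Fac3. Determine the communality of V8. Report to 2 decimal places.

0.44

h² = 0.31² + 0.28² + (-0.52)² = 0.0961 + 0.0784 + 0.2704 = 0.4449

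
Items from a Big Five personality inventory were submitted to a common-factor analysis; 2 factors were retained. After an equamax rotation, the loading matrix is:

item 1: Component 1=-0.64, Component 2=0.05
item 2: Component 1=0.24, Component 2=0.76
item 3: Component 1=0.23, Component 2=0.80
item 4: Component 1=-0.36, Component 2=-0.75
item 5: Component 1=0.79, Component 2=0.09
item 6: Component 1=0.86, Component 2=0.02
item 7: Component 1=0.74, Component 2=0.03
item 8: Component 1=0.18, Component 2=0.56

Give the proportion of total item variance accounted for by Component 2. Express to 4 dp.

0.2632

SS loadings for Component 2 = 0.05² + 0.76² + 0.80² + (-0.75)² + 0.09² + 0.02² + 0.03² + 0.56² = 2.1056
Proportion of variance = 2.1056 / 8 = 0.2632.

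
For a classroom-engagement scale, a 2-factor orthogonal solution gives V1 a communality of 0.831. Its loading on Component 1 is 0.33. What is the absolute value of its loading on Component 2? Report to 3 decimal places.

0.850

Under orthogonal rotation h² = Σλ², so λ_Component 2² = h² − (0.1089) = 0.831 − 0.1089 = 0.7221.
|λ| = √0.7221 = 0.8498.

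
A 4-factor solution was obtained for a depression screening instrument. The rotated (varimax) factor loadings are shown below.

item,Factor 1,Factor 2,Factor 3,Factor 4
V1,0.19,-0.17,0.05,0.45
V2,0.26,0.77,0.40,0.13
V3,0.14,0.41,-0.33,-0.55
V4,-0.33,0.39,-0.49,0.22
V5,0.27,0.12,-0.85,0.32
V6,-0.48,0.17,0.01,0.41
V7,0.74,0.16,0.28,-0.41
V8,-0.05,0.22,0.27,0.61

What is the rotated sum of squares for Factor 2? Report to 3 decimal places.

1.059

SS loadings for Factor 2 = (-0.17)² + 0.77² + 0.41² + 0.39² + 0.12² + 0.17² + 0.16² + 0.22² = 0.0289 + 0.5929 + 0.1681 + 0.1521 + 0.0144 + 0.0289 + 0.0256 + 0.0484 = 1.0593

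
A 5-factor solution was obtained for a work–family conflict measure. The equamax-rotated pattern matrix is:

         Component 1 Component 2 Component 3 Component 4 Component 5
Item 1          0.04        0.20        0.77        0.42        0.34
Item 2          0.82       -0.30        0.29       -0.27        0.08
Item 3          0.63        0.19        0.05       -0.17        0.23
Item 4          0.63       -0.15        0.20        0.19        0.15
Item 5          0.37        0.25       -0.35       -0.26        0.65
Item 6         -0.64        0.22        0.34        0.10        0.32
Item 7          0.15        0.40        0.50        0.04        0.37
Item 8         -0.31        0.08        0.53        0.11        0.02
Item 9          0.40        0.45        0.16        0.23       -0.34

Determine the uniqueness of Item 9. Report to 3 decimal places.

h² = 0.40² + 0.45² + 0.16² + 0.23² + (-0.34)² = 0.1600 + 0.2025 + 0.0256 + 0.0529 + 0.1156 = 0.5566
Uniqueness u² = 1 − h² = 1 − 0.5566 = 0.4434

0.443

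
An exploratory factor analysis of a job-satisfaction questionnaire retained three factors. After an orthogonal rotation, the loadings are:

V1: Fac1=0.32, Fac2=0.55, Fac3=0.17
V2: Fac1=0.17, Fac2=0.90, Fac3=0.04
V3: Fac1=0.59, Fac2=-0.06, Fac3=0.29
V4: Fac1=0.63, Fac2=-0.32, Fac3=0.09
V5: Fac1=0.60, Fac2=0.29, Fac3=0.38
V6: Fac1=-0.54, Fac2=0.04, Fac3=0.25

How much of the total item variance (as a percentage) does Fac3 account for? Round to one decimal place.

SS loadings for Fac3 = 0.17² + 0.04² + 0.29² + 0.09² + 0.38² + 0.25² = 0.3296
With 6 standardized items, total variance = 6. Proportion = 0.3296/6 = 0.0549 → 5.49%.

5.5%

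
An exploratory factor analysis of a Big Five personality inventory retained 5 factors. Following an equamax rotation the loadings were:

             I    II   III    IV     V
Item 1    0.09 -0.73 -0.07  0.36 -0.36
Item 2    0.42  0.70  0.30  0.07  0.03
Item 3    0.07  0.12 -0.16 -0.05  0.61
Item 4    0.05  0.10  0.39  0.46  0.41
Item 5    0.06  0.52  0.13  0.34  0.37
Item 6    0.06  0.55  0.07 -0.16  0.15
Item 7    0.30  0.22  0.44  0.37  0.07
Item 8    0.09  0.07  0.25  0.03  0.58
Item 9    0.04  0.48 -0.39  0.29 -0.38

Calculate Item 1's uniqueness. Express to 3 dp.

h² = 0.09² + (-0.73)² + (-0.07)² + 0.36² + (-0.36)² = 0.0081 + 0.5329 + 0.0049 + 0.1296 + 0.1296 = 0.8051
Uniqueness u² = 1 − h² = 1 − 0.8051 = 0.1949

0.195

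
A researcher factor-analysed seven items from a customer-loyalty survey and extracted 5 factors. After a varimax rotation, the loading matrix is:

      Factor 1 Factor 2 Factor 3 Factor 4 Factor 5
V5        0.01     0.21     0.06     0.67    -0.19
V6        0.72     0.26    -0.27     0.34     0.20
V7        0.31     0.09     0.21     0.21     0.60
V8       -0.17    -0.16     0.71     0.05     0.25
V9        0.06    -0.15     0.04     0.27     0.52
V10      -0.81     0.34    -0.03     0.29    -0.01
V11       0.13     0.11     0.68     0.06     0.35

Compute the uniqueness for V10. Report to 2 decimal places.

h² = (-0.81)² + 0.34² + (-0.03)² + 0.29² + (-0.01)² = 0.6561 + 0.1156 + 0.0009 + 0.0841 + 0.0001 = 0.8568
Uniqueness u² = 1 − h² = 1 − 0.8568 = 0.1432

0.14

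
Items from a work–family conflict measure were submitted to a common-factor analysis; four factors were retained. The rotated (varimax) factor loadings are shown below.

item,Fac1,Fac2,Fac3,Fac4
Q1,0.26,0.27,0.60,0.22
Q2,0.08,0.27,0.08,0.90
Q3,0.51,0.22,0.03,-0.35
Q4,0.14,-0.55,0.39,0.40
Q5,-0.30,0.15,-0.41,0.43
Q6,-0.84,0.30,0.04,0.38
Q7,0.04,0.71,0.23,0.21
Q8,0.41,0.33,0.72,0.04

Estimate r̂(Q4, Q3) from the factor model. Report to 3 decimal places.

r̂ = Σ λ_i·λ_j across factors = (0.14)(0.51) + (-0.55)(0.22) + (0.39)(0.03) + (0.40)(-0.35)
  = +0.0714 -0.1210 +0.0117 -0.1400 = -0.1779

-0.178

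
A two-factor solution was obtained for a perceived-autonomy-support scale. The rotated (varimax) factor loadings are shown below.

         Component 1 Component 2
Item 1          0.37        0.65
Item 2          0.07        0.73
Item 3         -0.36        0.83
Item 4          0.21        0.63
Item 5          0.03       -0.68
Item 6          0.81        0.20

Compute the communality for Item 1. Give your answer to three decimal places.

h² = 0.37² + 0.65² = 0.1369 + 0.4225 = 0.5594

0.559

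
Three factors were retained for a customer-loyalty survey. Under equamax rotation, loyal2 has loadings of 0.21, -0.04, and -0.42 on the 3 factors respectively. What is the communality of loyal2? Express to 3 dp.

0.222

h² = 0.21² + (-0.04)² + (-0.42)² = 0.0441 + 0.0016 + 0.1764 = 0.2221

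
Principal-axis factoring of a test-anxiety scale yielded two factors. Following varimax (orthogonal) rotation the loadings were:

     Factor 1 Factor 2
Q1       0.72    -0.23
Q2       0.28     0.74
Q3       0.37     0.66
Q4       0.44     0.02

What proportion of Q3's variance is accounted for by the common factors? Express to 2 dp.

0.57

h² = 0.37² + 0.66² = 0.1369 + 0.4356 = 0.5725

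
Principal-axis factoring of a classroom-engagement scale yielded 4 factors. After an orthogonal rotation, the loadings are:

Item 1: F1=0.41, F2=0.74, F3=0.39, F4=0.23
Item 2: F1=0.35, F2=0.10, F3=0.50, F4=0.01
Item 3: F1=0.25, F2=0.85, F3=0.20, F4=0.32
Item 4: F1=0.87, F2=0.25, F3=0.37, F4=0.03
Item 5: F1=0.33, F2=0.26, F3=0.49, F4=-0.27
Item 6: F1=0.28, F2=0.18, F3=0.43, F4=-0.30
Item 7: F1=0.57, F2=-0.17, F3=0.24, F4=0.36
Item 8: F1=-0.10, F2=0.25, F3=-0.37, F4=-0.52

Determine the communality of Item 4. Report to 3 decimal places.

0.957

h² = 0.87² + 0.25² + 0.37² + 0.03² = 0.7569 + 0.0625 + 0.1369 + 0.0009 = 0.9572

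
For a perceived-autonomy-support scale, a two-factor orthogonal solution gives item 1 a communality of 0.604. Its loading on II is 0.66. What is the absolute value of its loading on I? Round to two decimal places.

Under orthogonal rotation h² = Σλ², so λ_I² = h² − (0.4356) = 0.604 − 0.4356 = 0.1684.
|λ| = √0.1684 = 0.4104.

0.41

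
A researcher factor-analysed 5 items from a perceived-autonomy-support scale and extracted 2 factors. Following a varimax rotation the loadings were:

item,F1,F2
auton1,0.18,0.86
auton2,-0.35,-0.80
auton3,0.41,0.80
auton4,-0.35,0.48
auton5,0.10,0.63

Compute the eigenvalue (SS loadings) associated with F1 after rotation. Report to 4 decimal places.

0.4555

SS loadings for F1 = 0.18² + (-0.35)² + 0.41² + (-0.35)² + 0.10² = 0.0324 + 0.1225 + 0.1681 + 0.1225 + 0.0100 = 0.4555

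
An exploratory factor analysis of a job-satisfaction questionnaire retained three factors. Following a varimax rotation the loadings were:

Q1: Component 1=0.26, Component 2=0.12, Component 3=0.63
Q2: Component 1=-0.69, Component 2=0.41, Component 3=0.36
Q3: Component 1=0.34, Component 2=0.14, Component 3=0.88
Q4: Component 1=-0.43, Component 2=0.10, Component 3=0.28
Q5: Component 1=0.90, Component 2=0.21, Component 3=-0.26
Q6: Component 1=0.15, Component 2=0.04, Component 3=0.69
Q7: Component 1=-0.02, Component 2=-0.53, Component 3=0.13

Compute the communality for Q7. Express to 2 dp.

0.30

h² = (-0.02)² + (-0.53)² + 0.13² = 0.0004 + 0.2809 + 0.0169 = 0.2982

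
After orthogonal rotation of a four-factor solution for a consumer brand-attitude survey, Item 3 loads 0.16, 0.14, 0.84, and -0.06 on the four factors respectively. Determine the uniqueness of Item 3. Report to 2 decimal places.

h² = 0.16² + 0.14² + 0.84² + (-0.06)² = 0.0256 + 0.0196 + 0.7056 + 0.0036 = 0.7544
Uniqueness u² = 1 − h² = 1 − 0.7544 = 0.2456

0.25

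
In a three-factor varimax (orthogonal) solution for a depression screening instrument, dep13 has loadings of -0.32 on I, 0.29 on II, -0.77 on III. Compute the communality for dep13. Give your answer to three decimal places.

h² = (-0.32)² + 0.29² + (-0.77)² = 0.1024 + 0.0841 + 0.5929 = 0.7794

0.779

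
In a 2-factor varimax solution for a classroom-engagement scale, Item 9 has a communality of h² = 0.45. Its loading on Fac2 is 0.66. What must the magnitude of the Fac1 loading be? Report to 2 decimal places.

0.12

Under orthogonal rotation h² = Σλ², so λ_Fac1² = h² − (0.4356) = 0.45 − 0.4356 = 0.0144.
|λ| = √0.0144 = 0.1200.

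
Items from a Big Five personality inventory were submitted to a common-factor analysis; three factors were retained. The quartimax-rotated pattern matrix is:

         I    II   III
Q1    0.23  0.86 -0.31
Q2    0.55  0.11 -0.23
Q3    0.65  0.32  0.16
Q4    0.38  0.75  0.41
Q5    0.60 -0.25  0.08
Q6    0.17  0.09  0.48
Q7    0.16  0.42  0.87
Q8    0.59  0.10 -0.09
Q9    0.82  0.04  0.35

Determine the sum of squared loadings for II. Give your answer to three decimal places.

1.675

SS loadings for II = 0.86² + 0.11² + 0.32² + 0.75² + (-0.25)² + 0.09² + 0.42² + 0.10² + 0.04² = 0.7396 + 0.0121 + 0.1024 + 0.5625 + 0.0625 + 0.0081 + 0.1764 + 0.0100 + 0.0016 = 1.6752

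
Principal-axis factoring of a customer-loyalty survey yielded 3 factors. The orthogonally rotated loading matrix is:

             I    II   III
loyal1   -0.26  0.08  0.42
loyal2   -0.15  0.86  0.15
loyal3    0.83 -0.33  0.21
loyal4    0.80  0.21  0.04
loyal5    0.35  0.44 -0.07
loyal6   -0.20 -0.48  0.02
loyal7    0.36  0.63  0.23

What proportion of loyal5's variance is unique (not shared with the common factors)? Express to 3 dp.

h² = 0.35² + 0.44² + (-0.07)² = 0.1225 + 0.1936 + 0.0049 = 0.3210
Uniqueness u² = 1 − h² = 1 − 0.3210 = 0.6790

0.679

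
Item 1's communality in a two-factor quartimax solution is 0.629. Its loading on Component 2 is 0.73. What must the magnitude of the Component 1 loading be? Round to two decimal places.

Under orthogonal rotation h² = Σλ², so λ_Component 1² = h² − (0.5329) = 0.629 − 0.5329 = 0.0961.
|λ| = √0.0961 = 0.3100.

0.31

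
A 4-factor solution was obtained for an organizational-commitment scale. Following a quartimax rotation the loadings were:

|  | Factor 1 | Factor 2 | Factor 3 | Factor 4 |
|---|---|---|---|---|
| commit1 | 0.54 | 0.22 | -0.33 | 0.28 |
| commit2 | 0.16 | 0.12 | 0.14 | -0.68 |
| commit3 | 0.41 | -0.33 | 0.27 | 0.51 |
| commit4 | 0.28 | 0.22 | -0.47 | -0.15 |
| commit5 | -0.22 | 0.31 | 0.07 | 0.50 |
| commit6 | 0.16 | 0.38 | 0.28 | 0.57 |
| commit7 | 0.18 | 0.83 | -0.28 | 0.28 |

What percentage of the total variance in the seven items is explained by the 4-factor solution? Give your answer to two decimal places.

55.43%

SS loadings by factor: 0.6701, 1.1495, 0.5840, 1.4767; total = 3.8803.
Total variance with 7 standardized items is 7, so the solution explains 3.8803/7 = 0.5543 = 55.43%.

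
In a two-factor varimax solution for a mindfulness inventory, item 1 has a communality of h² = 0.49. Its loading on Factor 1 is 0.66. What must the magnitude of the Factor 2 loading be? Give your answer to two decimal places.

0.23

Under orthogonal rotation h² = Σλ², so λ_Factor 2² = h² − (0.4356) = 0.49 − 0.4356 = 0.0544.
|λ| = √0.0544 = 0.2332.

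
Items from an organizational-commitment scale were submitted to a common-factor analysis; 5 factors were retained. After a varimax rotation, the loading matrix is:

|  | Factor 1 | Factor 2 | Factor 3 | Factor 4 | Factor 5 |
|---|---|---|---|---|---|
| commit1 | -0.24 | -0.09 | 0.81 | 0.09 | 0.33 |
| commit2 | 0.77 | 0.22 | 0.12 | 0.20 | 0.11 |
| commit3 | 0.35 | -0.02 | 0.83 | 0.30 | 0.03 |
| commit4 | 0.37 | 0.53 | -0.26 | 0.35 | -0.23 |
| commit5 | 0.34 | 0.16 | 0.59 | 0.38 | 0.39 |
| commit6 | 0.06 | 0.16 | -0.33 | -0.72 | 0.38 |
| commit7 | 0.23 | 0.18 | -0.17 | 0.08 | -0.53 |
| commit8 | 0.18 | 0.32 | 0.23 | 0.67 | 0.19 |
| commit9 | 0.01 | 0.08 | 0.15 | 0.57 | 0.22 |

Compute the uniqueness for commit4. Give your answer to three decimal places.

h² = 0.37² + 0.53² + (-0.26)² + 0.35² + (-0.23)² = 0.1369 + 0.2809 + 0.0676 + 0.1225 + 0.0529 = 0.6608
Uniqueness u² = 1 − h² = 1 − 0.6608 = 0.3392

0.339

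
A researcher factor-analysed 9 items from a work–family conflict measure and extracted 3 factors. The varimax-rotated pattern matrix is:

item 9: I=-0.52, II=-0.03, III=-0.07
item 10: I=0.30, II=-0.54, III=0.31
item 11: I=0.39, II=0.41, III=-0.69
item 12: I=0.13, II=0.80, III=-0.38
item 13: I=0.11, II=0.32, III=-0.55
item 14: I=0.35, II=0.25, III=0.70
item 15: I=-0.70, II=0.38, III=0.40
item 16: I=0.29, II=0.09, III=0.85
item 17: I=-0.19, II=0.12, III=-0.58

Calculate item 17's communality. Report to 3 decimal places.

0.387

h² = (-0.19)² + 0.12² + (-0.58)² = 0.0361 + 0.0144 + 0.3364 = 0.3869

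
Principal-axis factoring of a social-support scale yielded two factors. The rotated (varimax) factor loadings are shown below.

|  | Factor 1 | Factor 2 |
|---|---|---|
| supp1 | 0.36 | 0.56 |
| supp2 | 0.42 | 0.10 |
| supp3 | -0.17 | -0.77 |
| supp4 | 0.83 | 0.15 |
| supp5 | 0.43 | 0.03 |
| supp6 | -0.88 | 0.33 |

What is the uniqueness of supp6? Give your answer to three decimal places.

h² = (-0.88)² + 0.33² = 0.7744 + 0.1089 = 0.8833
Uniqueness u² = 1 − h² = 1 − 0.8833 = 0.1167

0.117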